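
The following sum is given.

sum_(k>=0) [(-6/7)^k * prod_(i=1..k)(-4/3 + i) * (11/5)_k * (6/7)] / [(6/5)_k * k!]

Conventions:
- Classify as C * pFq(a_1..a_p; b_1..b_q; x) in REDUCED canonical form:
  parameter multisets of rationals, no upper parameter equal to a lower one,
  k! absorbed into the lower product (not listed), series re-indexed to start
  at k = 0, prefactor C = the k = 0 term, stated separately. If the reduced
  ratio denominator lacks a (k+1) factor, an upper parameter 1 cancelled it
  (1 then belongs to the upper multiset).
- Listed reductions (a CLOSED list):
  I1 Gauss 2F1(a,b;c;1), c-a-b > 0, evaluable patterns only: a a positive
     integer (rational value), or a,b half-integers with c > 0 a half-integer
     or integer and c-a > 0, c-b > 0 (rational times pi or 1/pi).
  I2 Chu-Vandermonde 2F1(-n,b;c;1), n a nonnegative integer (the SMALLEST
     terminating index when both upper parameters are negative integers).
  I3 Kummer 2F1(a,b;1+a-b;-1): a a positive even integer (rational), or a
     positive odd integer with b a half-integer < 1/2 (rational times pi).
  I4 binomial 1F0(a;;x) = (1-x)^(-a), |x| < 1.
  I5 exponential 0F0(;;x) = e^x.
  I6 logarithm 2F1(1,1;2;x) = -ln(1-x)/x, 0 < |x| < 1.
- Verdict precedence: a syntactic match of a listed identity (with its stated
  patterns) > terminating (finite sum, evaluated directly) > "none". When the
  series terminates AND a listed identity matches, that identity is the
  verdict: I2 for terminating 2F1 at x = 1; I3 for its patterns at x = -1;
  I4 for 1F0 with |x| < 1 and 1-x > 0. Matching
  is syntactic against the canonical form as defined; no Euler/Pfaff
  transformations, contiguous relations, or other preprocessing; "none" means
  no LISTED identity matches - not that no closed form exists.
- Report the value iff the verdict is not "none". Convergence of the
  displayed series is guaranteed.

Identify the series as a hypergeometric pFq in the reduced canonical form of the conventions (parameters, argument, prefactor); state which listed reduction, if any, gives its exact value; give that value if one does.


At argument -6/7: a 2F1 with upper {-1/3, 11/5}, lower {6/5}, scaled by C = 6/7. Verdict: none (x = -6/7): each listed identity misses the multisets {-1/3, 11/5} ; {6/5}.

First insight: t_0 = 6/7 here, and the running product (C = 6/7) telescopes to a rising factorial.
Ratio: r(k) = (-6/7) * (k-1/3) (k+11/5) / [(k+6/5) (k+1)] - rational; roots negated = parameters, x = (-6/7), C = 6/7.


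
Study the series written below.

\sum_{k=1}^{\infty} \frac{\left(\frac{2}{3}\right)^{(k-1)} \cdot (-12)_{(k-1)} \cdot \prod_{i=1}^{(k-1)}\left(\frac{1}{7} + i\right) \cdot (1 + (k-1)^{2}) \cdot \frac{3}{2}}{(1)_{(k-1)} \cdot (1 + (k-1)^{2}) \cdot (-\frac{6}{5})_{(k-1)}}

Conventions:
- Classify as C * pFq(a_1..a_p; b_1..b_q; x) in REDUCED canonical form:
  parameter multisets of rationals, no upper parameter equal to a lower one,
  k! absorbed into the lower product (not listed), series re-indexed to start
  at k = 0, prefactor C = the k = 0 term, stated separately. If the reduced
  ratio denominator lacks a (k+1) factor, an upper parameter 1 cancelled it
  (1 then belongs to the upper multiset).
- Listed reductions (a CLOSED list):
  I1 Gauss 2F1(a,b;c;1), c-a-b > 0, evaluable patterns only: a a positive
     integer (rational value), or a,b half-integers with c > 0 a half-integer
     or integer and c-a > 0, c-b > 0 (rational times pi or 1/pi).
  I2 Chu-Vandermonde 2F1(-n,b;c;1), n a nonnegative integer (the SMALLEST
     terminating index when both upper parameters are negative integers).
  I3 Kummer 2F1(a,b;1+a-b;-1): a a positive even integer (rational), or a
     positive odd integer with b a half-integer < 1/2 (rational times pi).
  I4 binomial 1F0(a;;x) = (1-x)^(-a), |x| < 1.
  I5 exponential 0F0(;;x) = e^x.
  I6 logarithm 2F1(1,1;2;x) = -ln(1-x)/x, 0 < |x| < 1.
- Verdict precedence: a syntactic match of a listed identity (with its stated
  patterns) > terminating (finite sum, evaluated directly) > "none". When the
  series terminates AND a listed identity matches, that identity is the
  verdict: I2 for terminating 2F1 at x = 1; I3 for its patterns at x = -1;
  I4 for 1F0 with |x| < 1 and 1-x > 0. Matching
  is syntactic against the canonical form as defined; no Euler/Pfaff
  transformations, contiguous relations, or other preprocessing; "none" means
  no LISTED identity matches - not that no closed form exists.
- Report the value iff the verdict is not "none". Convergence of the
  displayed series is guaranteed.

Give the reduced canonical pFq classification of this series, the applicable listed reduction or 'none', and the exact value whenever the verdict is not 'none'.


First insight: t_0 = \frac{3}{2} here, and striking the common factor k^2 + 1 reduces the term (prefactor 3/2).
Ratio: r(k) = \frac{2}{3} * (k-12) (k+\frac{8}{7}) / [(k-\frac{6}{5}) (k+1)] - poly over poly, x = \frac{2}{3} from leading terms; C = \frac{3}{2} at k = 0.

With C = \frac{3}{2}: the canonical form is 2F1(-12, \frac{8}{7}; -\frac{6}{5}; \frac{2}{3}). Verdict: terminating (-12 upstairs). 13 nonzero terms in all; added directly. Value: -\frac{6330800485808546241743}{7062854709378126271158}.


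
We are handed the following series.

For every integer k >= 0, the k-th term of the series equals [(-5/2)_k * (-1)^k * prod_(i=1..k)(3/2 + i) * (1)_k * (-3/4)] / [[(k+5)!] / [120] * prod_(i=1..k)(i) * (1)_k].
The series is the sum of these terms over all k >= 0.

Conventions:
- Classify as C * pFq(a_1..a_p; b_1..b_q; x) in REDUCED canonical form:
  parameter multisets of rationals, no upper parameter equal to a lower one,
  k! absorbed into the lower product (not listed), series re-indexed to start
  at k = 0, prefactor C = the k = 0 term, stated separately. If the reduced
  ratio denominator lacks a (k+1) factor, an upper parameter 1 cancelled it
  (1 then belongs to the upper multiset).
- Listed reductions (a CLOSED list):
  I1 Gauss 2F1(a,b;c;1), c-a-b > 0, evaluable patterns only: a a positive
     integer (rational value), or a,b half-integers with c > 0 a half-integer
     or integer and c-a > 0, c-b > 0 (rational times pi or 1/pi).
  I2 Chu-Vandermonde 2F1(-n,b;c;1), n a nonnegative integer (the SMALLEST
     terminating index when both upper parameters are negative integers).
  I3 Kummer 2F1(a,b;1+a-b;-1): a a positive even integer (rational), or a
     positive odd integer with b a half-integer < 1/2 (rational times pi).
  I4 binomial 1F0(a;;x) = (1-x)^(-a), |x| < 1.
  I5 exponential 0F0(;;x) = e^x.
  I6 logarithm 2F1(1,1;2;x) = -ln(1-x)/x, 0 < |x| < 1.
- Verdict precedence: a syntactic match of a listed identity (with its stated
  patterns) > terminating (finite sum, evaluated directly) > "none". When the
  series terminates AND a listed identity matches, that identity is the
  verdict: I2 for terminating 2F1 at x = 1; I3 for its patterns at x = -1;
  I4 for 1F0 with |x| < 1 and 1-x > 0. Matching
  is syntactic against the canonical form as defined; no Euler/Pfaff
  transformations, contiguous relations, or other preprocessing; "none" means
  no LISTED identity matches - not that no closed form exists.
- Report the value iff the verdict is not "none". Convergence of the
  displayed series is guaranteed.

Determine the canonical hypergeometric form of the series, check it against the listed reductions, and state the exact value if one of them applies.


Reduced: x = -1, 2F1, upper = {-5/2, 5/2}, lower = {6}, C = -3/4. Verdict: none. Every listed pattern misses the 2F1 form at -1, upper {-5/2, 5/2}.

Structural cue: from the first term -3/4: the running product (prefactor -3/4) telescopes to a rising factorial.
Term ratio: r(k) = (-1) * (k-5/2) (k+5/2) / [(k+6) (k+1)] - rational in k. x = (-1); t_0 = -3/4; negate the roots.


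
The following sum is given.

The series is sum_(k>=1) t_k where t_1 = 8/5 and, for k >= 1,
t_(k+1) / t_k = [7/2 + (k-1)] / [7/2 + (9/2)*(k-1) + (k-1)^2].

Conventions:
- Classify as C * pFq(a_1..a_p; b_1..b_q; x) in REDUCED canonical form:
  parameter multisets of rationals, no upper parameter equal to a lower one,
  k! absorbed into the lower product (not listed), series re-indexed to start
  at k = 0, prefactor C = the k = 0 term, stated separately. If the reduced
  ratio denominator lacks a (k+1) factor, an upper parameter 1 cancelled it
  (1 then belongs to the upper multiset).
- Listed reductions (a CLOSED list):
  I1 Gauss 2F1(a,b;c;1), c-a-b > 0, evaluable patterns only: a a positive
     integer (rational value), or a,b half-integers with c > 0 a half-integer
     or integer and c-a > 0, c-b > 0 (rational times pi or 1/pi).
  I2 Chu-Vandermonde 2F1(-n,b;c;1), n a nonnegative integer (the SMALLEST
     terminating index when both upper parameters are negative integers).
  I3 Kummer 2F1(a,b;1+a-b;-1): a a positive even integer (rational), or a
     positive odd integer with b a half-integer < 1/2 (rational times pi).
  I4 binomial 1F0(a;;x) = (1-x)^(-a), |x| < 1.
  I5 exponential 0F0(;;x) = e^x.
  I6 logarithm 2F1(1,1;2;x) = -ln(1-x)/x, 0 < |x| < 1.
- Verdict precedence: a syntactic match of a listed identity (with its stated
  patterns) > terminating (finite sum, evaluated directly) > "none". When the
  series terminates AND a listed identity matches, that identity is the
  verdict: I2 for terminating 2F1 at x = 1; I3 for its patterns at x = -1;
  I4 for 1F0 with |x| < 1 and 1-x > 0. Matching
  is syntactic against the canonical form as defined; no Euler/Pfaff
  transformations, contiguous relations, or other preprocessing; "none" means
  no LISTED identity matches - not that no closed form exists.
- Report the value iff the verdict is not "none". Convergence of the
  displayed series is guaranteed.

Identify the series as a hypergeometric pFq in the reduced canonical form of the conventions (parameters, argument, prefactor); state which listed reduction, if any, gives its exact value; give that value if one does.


Reduced: x = 1, 0F0, upper = {-}, lower = {-}, C = 8/5. Verdict: the I5 exponential reduction fires (the 0F0 exponential series at x = 1). Exact value: (8/5) * e^(1).

Key observation: from the first term 8/5: the parameter 7/2 appears in both the upper and lower lists and cancels.
Step ratio: r(k) = 1 * 1 / [(k+1)] - rational; roots negated = parameters, x = 1, C = 8/5.


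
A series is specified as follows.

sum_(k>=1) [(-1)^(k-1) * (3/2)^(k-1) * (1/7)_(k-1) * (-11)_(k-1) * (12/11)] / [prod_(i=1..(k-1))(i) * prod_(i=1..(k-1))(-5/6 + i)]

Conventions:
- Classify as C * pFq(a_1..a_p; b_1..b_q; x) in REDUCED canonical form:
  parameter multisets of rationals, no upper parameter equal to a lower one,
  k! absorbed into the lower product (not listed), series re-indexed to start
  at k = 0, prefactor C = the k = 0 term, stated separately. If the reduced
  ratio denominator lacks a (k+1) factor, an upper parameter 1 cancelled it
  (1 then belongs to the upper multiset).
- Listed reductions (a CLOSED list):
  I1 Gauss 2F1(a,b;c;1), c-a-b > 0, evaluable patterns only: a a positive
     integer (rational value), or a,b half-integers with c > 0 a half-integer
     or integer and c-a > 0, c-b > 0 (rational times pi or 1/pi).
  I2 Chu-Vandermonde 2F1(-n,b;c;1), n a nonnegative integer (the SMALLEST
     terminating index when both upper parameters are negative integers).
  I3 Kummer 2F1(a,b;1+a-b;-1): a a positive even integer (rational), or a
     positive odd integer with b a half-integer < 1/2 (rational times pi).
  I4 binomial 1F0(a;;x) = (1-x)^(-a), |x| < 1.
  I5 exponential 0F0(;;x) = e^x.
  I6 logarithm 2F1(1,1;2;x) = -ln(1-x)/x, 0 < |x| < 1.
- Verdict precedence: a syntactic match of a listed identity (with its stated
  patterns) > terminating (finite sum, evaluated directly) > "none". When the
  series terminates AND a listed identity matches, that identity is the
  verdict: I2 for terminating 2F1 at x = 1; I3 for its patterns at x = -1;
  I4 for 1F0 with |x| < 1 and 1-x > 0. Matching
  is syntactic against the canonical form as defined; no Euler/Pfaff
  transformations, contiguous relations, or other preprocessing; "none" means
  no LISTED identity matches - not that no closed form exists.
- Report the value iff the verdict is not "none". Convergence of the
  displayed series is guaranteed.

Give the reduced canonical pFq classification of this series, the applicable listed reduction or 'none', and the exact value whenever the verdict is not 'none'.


Prefactor 12/11, argument -3/2: 2F1 with upper {-11, 1/7} over lower {1/6}. Verdict: terminating - no listed pattern fits, but -11 in the upper list cuts the series at k = 11; direct evaluation. Sum: 13657014812364832580627112/644652180331082979055.

The tell: t_0 being 12/11, the lower running product (prefactor 12/11) is a rising factorial.
Adjacent-term ratio: r(k) = (-3/2) * (k-11) (k+1/7) / [(k+1/6) (k+1)] - rational in k, leading ratio (-3/2); with t_0 = 12/11, classification follows.


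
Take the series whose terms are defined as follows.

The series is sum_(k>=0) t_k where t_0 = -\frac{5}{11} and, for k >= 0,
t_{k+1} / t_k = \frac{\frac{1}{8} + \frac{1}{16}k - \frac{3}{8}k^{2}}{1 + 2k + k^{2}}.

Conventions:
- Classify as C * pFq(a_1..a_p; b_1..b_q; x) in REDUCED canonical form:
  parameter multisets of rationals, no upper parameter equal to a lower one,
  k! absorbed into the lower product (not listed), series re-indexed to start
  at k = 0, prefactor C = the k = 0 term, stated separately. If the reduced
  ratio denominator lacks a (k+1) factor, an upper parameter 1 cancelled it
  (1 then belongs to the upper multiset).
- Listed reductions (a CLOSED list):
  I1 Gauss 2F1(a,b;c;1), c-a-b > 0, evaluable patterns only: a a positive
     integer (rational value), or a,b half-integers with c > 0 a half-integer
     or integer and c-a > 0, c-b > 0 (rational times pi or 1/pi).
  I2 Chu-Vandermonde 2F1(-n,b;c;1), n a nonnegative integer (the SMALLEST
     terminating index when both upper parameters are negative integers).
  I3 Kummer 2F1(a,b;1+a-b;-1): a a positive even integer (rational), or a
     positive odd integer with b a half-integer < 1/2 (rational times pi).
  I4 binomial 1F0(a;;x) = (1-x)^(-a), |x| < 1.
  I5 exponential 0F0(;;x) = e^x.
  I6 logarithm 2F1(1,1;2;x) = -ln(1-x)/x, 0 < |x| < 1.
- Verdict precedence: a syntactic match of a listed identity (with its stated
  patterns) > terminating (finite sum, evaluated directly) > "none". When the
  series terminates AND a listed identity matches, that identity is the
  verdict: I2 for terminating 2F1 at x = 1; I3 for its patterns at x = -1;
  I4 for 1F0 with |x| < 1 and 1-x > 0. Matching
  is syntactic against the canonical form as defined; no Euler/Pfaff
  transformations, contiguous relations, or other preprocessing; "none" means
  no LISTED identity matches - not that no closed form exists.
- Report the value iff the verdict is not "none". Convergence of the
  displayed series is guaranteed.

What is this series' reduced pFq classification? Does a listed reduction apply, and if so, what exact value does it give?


Canonical form: C = -\frac{5}{11} times 2F1 with upper {-\frac{2}{3}, \frac{1}{2}}, lower {1}, x = -\frac{3}{8}. Verdict: none. Every listed pattern misses the 2F1 form at -\frac{3}{8}, upper {-\frac{2}{3}, \frac{1}{2}}.

Structural cue: t_0 being -\frac{5}{11}, factor the ratio over Q (C = -5/11): negated roots = parameters.
Adjacent-term ratio: r(k) = -\frac{3}{8} * (k-\frac{2}{3}) (k+\frac{1}{2}) / [(k+1) (k+1)] - rational in k. x = -\frac{3}{8}; t_0 = -\frac{5}{11}; negate the roots.


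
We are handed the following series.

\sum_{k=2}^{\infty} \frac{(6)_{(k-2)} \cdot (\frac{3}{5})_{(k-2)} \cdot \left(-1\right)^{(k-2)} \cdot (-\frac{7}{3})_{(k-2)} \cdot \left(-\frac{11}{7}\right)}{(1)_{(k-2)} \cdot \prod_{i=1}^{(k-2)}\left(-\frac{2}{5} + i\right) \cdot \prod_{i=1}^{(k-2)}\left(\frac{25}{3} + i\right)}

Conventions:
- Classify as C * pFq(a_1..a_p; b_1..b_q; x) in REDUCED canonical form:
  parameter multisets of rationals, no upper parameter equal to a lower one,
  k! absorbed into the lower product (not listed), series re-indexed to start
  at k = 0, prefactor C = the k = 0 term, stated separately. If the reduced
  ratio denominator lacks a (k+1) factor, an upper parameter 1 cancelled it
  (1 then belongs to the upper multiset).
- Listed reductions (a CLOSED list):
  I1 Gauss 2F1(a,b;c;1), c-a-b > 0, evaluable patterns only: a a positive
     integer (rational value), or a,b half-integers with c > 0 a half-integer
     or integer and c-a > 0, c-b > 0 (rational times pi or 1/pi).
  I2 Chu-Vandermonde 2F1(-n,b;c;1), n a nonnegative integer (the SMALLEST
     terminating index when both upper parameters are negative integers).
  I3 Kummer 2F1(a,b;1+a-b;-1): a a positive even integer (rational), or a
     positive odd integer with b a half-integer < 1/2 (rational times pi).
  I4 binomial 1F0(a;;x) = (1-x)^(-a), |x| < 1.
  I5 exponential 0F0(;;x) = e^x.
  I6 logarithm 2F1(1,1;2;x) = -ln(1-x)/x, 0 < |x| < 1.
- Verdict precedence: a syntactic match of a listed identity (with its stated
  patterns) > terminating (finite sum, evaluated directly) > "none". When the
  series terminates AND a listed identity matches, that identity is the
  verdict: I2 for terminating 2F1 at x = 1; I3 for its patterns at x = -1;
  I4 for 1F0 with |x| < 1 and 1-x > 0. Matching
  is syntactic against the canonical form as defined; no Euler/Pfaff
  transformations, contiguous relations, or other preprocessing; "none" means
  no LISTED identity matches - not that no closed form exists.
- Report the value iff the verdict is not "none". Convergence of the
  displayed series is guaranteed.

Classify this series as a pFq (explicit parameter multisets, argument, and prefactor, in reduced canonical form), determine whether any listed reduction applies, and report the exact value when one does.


At argument -1: a 2F1 with upper {-\frac{7}{3}, 6}, lower {\frac{28}{3}}, scaled by C = -\frac{11}{7}. Verdict: Kummer (I3) matches (x = -1; c = \frac{28}{3} equals 1+a-b for upper {-\frac{7}{3}, 6}: listed pattern). Value: -\frac{11495}{2268}.

Key step: t_0 being -\frac{11}{7}, the parameter 3/5 appears in both the upper and lower lists and cancels.
Step ratio: r(k) = -1 * (k-\frac{7}{3}) (k+6) / [(k+\frac{28}{3}) (k+1)] - rational; roots negated = parameters, x = -1, C = -\frac{11}{7}.


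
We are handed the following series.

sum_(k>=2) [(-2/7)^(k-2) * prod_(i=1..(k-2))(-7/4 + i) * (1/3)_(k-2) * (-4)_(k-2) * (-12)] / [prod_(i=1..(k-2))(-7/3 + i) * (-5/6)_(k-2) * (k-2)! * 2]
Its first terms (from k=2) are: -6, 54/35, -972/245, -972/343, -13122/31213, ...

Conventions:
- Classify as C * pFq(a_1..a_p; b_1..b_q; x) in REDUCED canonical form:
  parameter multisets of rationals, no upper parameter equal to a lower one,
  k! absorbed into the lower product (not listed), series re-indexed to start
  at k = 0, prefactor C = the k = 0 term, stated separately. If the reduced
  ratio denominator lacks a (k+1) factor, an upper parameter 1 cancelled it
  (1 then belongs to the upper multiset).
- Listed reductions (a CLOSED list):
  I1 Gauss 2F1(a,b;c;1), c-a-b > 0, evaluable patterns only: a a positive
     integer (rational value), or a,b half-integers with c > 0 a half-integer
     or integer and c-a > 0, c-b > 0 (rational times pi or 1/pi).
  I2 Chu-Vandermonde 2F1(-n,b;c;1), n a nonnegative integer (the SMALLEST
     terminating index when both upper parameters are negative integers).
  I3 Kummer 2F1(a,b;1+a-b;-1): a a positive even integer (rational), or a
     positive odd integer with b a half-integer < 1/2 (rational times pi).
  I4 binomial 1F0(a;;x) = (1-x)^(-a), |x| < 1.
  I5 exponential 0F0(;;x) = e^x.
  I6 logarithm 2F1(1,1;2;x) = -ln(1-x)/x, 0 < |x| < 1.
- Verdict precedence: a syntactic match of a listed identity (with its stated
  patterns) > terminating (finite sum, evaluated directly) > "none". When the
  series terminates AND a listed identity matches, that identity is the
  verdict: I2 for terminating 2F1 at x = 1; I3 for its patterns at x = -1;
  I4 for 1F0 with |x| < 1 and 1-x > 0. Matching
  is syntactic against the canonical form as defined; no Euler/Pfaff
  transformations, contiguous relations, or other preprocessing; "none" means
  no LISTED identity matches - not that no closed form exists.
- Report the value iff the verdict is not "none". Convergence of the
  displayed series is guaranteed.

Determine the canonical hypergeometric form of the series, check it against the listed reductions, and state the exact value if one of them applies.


With C = -6: the canonical form is 3F2(-4, -3/4, 1/3; -4/3, -5/6; -2/7). Verdict: terminating - upper -4 stops the sum at k = 4; the 5 terms are added exactly. Its exact value is -1822638/156065.

First insight: from the first term -6: the lower running product (C = -6) is a rising factorial.
Step ratio: r(k) = (-2/7) * (k-4) (k-3/4) (k+1/3) / [(k-4/3) (k-5/6) (k+1)] ; factor over Q: parameters, x = (-2/7), and C = -6.


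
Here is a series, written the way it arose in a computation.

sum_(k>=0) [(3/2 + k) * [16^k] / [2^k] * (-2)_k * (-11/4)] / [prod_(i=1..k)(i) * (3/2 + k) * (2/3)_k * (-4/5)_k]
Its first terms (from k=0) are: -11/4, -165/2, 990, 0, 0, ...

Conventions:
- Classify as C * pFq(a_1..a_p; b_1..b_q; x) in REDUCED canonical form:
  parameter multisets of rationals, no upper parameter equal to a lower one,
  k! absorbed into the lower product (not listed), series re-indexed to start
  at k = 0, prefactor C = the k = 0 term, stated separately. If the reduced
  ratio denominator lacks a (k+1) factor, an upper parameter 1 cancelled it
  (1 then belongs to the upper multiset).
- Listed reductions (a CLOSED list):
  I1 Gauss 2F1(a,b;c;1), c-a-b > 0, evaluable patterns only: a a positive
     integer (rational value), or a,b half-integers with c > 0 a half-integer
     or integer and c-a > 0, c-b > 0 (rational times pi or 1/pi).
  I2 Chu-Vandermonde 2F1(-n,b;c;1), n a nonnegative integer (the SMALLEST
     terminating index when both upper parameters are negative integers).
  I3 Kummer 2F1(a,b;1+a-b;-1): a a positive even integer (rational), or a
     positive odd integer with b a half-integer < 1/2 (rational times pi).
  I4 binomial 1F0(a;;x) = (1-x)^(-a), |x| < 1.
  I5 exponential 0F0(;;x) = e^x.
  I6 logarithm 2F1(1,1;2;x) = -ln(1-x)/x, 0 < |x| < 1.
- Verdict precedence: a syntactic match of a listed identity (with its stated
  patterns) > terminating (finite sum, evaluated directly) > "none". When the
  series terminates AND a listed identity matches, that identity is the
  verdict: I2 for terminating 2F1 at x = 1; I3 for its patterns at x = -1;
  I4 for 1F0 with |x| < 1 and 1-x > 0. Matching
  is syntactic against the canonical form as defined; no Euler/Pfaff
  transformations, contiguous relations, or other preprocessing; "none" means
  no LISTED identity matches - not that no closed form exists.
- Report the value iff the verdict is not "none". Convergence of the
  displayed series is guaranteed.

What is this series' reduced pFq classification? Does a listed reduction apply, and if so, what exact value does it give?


Key observation: from the first term -11/4: the product of the first k integers (prefactor -11/4) is k!.
Ratio: r(k) = 8 * (k-2) / [(k-4/5) (k+2/3) (k+1)] - poly over poly, x = 8 from leading terms; C = -11/4 at k = 0.

The series (x = 8) is 1F2: upper {-2}, lower {-4/5, 2/3}, prefactor -11/4. Verdict: terminating - upper -2 stops the sum at k = 2; the 3 terms are added exactly. Its exact value is 3619/4.


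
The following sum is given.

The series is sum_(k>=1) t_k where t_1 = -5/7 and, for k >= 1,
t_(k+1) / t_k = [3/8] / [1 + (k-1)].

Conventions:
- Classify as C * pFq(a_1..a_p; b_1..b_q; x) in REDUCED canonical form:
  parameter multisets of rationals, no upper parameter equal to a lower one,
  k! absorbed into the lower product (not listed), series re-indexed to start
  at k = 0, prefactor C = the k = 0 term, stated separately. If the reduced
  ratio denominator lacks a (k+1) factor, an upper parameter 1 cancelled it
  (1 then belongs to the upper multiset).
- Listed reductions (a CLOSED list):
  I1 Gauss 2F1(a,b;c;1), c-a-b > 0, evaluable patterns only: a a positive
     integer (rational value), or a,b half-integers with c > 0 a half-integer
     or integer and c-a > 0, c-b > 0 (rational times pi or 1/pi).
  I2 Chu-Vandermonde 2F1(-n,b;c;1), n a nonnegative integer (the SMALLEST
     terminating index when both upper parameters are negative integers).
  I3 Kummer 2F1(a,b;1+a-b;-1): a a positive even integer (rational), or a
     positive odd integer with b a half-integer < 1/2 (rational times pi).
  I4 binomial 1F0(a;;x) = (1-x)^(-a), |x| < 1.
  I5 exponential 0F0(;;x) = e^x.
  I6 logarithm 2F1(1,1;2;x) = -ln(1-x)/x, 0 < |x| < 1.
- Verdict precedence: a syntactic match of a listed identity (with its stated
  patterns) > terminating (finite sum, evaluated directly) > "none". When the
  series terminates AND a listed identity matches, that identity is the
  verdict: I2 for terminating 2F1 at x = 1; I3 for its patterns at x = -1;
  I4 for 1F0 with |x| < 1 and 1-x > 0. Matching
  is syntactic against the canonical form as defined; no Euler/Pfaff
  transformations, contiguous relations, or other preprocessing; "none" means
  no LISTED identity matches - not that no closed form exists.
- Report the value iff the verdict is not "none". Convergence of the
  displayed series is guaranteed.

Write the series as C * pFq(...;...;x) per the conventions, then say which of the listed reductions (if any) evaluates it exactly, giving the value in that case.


Canonical form: C = -5/7 times 0F0 with upper {-}, lower {-}, x = 3/8. Verdict at x = 3/8: the I5 exponential reduction matches (the 0F0 exponential series at x = 3/8). Exact value: (-5/7) * e^(3/8).

Key step: with t_0 = -5/7, the expanded ratio factors over Q; C = -5/7, x = 3/8, roots give parameters.
Consecutive-term ratio: r(k) = (3/8) * 1 / [(k+1)] - poly over poly, x = (3/8) from leading terms; C = -5/7 at k = 0.


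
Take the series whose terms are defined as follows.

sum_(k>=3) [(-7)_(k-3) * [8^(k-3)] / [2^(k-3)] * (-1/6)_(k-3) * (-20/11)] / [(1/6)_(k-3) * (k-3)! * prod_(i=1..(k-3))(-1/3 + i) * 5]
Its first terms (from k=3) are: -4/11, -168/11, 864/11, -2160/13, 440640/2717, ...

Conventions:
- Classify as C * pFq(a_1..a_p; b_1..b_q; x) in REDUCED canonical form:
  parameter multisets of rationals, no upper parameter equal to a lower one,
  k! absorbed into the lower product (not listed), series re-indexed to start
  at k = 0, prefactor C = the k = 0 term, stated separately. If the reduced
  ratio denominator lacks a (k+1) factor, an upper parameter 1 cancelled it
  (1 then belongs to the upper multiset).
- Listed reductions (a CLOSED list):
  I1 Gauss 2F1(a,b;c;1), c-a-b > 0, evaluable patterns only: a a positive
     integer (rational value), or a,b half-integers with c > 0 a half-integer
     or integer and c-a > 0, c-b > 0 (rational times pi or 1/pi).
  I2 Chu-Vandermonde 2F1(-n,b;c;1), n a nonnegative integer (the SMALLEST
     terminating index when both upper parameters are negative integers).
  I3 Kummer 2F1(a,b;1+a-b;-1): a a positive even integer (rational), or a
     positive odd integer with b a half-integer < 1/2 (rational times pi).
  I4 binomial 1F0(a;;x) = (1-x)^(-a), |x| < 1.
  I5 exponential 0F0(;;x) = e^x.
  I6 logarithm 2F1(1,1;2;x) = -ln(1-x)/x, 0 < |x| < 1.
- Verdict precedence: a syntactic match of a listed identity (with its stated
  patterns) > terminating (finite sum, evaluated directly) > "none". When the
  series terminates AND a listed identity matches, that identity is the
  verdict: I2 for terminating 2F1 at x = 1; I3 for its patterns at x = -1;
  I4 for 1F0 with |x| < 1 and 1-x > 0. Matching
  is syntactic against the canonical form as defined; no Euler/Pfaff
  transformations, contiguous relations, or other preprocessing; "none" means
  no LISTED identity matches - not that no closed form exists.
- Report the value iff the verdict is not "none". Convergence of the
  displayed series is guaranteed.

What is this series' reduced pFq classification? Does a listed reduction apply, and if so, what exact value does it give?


Reduced: x = 4, 2F2, upper = {-7, -1/6}, lower = {1/6, 2/3}, C = -4/11. Verdict: terminating. With -7 upstairs the series is a 8-term polynomial sum; evaluated term by term. Exact value: -13082924/5740735.

Structural cue: with t_0 = -4/11, the constant factors (C = -4/11) combine into one prefactor.
Step ratio: r(k) = 4 * (k-7) (k-1/6) / [(k+1/6) (k+2/3) (k+1)] - rational; roots negated = parameters, x = 4, C = -4/11.


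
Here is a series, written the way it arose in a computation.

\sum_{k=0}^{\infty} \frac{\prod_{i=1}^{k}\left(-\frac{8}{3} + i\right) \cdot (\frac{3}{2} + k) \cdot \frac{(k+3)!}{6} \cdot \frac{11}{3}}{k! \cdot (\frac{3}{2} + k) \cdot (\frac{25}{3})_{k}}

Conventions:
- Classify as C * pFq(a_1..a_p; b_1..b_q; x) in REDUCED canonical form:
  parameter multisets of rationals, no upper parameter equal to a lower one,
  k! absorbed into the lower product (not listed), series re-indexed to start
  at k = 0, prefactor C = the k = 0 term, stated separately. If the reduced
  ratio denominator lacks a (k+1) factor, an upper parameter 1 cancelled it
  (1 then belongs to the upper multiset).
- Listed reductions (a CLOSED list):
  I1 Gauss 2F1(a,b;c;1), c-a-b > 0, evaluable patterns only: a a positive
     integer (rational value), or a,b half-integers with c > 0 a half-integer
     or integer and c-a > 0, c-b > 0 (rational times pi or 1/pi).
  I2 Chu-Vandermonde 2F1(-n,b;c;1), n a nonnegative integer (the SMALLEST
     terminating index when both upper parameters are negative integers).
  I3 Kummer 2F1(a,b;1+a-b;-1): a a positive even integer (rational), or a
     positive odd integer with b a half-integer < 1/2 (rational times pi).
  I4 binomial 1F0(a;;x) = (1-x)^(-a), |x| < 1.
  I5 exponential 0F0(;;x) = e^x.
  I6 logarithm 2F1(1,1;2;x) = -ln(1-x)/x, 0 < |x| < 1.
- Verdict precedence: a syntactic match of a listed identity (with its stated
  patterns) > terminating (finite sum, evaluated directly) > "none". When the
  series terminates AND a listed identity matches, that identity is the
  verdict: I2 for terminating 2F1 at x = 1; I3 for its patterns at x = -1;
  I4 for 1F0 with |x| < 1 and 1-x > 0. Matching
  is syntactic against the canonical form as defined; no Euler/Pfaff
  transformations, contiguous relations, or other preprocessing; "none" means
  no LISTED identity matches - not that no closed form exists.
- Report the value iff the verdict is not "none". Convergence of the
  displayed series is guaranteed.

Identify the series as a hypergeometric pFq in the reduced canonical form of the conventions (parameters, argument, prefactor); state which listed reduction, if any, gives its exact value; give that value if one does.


With C = \frac{11}{3}: the canonical form is 2F1(-\frac{5}{3}, 4; \frac{25}{3}; 1). Verdict: Gauss (I1, integer-parameter pattern) applies (x = 1: the Gamma ratio telescopes since c-a-b = 6 > 0 and a = 4 in Z>0). Value: \frac{59774}{45927}.

Key observation: t_0 being \frac{11}{3}, the factorial ratio (prefactor 11/3) (k+a-1)!/(a-1)! is a rising factorial (a)_k.
Consecutive-term ratio: r(k) = 1 * (k-\frac{5}{3}) (k+4) / [(k+\frac{25}{3}) (k+1)] - poly over poly, x = 1 from leading terms; C = \frac{11}{3} at k = 0.


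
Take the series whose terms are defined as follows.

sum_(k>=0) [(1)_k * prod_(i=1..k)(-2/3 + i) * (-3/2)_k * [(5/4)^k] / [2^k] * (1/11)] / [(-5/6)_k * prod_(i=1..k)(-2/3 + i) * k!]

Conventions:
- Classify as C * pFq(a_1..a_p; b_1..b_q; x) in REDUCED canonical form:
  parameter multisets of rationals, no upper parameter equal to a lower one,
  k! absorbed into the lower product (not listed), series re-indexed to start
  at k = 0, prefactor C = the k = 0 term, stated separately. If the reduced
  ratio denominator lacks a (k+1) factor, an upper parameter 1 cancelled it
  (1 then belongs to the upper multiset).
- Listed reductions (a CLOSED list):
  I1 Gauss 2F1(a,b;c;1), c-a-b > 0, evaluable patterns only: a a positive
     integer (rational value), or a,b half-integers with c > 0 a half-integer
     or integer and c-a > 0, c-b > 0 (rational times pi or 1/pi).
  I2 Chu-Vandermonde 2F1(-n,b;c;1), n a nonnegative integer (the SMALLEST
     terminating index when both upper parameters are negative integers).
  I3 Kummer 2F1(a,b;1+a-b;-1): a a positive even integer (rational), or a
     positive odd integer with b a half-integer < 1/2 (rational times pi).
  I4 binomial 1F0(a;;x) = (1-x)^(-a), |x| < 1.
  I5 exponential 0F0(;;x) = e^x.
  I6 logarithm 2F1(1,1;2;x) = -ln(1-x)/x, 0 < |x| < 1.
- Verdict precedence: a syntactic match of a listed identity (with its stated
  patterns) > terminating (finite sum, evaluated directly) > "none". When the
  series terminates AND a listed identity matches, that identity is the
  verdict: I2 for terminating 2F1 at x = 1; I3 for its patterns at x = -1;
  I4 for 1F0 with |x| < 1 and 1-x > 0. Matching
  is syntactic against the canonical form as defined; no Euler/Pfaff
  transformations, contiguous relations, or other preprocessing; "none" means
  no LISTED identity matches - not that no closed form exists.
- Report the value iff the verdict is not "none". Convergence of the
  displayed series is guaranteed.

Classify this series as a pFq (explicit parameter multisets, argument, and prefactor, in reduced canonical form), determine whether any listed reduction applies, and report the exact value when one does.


Canonical form: C = 1/11 times 2F1 with upper {-3/2, 1}, lower {-5/6}, x = 5/8. Verdict: none (x = 5/8): each listed identity misses the multisets {-3/2, 1} ; {-5/6}.

Key observation: t_0 = 1/11 here, and the running product (prefactor 1/11) telescopes to a rising factorial.
Ratio: r(k) = (5/8) * (k-3/2) (k+1) / [(k-5/6) (k+1)] - poly over poly, x = (5/8) from leading terms; C = 1/11 at k = 0.


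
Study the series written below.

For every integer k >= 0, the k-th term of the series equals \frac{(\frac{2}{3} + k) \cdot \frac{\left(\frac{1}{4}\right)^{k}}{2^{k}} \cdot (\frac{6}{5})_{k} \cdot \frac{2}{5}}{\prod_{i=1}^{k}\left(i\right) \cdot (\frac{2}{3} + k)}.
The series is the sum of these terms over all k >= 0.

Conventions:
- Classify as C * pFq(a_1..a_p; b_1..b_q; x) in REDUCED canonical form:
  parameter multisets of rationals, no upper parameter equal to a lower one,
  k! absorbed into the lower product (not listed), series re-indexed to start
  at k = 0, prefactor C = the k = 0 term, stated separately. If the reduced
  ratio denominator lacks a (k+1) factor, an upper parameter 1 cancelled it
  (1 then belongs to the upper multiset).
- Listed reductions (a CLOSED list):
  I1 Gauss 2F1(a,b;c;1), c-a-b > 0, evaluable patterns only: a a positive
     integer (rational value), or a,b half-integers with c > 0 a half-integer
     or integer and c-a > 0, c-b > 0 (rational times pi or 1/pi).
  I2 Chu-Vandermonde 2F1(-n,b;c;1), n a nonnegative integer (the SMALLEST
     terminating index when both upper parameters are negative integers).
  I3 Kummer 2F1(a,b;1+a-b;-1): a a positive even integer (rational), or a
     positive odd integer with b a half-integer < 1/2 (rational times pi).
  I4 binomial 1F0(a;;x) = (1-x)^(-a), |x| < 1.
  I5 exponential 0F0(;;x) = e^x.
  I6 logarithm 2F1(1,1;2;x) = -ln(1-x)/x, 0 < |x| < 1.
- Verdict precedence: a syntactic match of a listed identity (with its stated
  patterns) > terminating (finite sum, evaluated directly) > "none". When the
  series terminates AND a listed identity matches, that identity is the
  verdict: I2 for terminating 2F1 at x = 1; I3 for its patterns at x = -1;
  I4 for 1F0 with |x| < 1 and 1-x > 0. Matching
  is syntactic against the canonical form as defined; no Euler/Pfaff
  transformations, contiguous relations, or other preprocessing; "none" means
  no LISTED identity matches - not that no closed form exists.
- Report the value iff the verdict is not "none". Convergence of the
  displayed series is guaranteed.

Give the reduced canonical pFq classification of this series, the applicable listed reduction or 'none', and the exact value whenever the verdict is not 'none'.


Prefactor \frac{2}{5}, argument \frac{1}{8}: 1F0 with upper {\frac{6}{5}} over lower {-}. Verdict (x = \frac{1}{8}): binomial (I4) applies (the 1F0 binomial series: exponent -6/5, x = \frac{1}{8}). Value: \frac{2}{5} \cdot \left(\frac{7}{8}\right)^{-\frac{6}{5}}.

The tell: from the first term \frac{2}{5}: the two k-th powers (prefactor 2/5) combine into one argument.
Consecutive-term ratio: r(k) = \frac{1}{8} * (k+\frac{6}{5}) / [(k+1)] - rational in k, leading ratio \frac{1}{8}; with t_0 = \frac{2}{5}, classification follows.


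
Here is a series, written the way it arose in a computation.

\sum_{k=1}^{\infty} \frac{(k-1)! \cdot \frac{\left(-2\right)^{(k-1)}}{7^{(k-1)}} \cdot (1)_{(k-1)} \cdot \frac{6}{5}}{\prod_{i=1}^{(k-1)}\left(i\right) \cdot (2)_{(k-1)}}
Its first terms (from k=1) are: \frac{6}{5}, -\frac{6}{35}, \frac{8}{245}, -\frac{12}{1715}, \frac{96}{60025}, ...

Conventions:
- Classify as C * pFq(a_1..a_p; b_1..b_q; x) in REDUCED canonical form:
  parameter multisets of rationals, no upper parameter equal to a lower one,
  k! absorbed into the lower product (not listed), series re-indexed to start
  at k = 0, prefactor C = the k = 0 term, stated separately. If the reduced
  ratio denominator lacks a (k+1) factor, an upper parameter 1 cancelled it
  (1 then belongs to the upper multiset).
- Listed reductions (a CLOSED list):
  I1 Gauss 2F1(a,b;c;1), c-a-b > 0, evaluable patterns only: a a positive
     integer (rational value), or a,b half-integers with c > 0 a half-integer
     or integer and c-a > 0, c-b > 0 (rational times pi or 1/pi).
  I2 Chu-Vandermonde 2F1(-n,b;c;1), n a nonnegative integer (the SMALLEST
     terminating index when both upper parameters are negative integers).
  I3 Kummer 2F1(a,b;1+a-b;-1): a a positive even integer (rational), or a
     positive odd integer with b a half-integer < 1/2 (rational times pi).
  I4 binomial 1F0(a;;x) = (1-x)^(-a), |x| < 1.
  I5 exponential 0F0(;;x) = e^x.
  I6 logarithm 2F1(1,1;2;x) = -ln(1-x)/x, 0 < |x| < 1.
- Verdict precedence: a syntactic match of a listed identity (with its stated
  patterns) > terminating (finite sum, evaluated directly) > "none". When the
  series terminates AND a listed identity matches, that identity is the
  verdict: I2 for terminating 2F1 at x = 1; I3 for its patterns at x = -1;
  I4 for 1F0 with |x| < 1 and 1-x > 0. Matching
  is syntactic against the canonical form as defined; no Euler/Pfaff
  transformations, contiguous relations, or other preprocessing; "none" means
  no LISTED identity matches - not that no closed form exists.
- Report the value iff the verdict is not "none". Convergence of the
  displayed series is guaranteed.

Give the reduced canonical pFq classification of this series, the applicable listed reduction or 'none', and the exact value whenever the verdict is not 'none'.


The series (x = -\frac{2}{7}) is 2F1: upper {1, 1}, lower {2}, prefactor \frac{6}{5}. Verdict (x = -\frac{2}{7}): the logarithmic series (I6) applies (the logarithm: parameters (1,1;2), x = -\frac{2}{7}). Sum: \frac{21}{5} \cdot \ln\left(\frac{9}{7}\right).

Structural cue: with t_0 = \frac{6}{5}, the two geometric factors (C = 6/5) combine into one argument.
Ratio: r(k) = -\frac{2}{7} * (k+1) (k+1) / [(k+2) (k+1)] - poly over poly, x = -\frac{2}{7} from leading terms; C = \frac{6}{5} at k = 0.


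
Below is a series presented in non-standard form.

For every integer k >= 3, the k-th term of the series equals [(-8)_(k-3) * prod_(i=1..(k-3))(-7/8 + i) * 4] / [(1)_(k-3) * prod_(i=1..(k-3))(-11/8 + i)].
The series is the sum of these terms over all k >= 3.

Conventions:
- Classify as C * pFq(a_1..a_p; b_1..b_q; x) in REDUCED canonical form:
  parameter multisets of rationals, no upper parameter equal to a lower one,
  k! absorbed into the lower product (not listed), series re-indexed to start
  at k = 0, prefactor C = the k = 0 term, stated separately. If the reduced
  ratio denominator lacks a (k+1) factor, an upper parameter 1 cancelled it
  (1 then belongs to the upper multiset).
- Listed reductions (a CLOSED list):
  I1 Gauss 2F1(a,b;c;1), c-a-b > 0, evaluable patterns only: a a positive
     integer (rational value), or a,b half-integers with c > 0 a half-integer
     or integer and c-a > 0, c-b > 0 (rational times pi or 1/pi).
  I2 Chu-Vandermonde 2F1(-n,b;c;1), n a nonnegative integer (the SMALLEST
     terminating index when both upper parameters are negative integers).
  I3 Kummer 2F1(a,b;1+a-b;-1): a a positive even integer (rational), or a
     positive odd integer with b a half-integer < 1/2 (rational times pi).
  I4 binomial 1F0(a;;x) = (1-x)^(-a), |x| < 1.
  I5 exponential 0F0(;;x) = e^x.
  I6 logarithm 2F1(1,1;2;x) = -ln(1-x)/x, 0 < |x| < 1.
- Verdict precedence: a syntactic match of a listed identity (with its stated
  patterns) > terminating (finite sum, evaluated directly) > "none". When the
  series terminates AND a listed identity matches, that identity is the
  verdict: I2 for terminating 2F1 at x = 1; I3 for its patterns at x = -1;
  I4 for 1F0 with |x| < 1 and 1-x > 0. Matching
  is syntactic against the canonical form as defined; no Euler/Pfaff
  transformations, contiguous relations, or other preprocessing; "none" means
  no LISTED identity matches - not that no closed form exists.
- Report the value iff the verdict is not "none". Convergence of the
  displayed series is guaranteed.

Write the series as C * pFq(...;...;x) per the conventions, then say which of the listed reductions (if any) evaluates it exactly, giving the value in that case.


x = 1 here; the reduced form reads 2F1, upper {-8, 1/8}, lower {-3/8}, C = 4. Verdict: Vandermonde's identity (I2) matches (terminating 2F1 at x = 1 with n = 8, b = 1/8, c = -3/8). Hence: 2883584/853035.

Structural cue: t_0 = 4 here, and the lower running product (C = 4) is a rising factorial.
Ratio: r(k) = 1 * (k-8) (k+1/8) / [(k-3/8) (k+1)] - rational in k, leading ratio 1; with t_0 = 4, classification follows.
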